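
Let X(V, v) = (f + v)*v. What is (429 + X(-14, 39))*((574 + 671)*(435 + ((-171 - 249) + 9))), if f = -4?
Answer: 53604720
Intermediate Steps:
X(V, v) = v*(-4 + v) (X(V, v) = (-4 + v)*v = v*(-4 + v))
(429 + X(-14, 39))*((574 + 671)*(435 + ((-171 - 249) + 9))) = (429 + 39*(-4 + 39))*((574 + 671)*(435 + ((-171 - 249) + 9))) = (429 + 39*35)*(1245*(435 + (-420 + 9))) = (429 + 1365)*(1245*(435 - 411)) = 1794*(1245*24) = 1794*29880 = 53604720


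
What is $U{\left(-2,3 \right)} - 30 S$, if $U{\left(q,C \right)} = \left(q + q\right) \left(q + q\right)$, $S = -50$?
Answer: $1516$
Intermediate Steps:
$U{\left(q,C \right)} = 4 q^{2}$ ($U{\left(q,C \right)} = 2 q 2 q = 4 q^{2}$)
$U{\left(-2,3 \right)} - 30 S = 4 \left(-2\right)^{2} - -1500 = 4 \cdot 4 + 1500 = 16 + 1500 = 1516$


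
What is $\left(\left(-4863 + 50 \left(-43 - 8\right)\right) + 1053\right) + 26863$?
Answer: $20503$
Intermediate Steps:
$\left(\left(-4863 + 50 \left(-43 - 8\right)\right) + 1053\right) + 26863 = \left(\left(-4863 + 50 \left(-51\right)\right) + 1053\right) + 26863 = \left(\left(-4863 - 2550\right) + 1053\right) + 26863 = \left(-7413 + 1053\right) + 26863 = -6360 + 26863 = 20503$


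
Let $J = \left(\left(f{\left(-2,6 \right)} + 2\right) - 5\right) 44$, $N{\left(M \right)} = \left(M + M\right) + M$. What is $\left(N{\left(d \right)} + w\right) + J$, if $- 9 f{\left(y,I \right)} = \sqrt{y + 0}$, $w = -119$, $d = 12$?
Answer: $-215 - \frac{44 i \sqrt{2}}{9} \approx -215.0 - 6.9139 i$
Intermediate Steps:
$f{\left(y,I \right)} = - \frac{\sqrt{y}}{9}$ ($f{\left(y,I \right)} = - \frac{\sqrt{y + 0}}{9} = - \frac{\sqrt{y}}{9}$)
$N{\left(M \right)} = 3 M$ ($N{\left(M \right)} = 2 M + M = 3 M$)
$J = -132 - \frac{44 i \sqrt{2}}{9}$ ($J = \left(\left(- \frac{\sqrt{-2}}{9} + 2\right) - 5\right) 44 = \left(\left(- \frac{i \sqrt{2}}{9} + 2\right) - 5\right) 44 = \left(\left(2 - \frac{i \sqrt{2}}{9}\right) - 5\right) 44 = \left(-3 - \frac{i \sqrt{2}}{9}\right) 44 = -132 - \frac{44 i \sqrt{2}}{9} \approx -132.0 - 6.9139 i$)
$\left(N{\left(d \right)} + w\right) + J = \left(3 \cdot 12 - 119\right) - \left(132 + \frac{44 i \sqrt{2}}{9}\right) = \left(36 - 119\right) - \left(132 + \frac{44 i \sqrt{2}}{9}\right) = -83 - \left(132 + \frac{44 i \sqrt{2}}{9}\right) = -215 - \frac{44 i \sqrt{2}}{9}$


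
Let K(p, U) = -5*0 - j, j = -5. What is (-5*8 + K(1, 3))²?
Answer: 1225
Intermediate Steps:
K(p, U) = 5 (K(p, U) = -5*0 - 1*(-5) = 0 + 5 = 5)
(-5*8 + K(1, 3))² = (-5*8 + 5)² = (-40 + 5)² = (-35)² = 1225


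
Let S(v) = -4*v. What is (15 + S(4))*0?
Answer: 0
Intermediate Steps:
(15 + S(4))*0 = (15 - 4*4)*0 = (15 - 16)*0 = -1*0 = 0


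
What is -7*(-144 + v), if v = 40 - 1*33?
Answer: 959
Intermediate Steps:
v = 7 (v = 40 - 33 = 7)
-7*(-144 + v) = -7*(-144 + 7) = -7*(-137) = 959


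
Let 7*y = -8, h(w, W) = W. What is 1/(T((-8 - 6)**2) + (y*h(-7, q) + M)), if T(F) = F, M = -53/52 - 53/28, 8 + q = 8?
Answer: 91/17571 ≈ 0.0051790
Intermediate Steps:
q = 0 (q = -8 + 8 = 0)
M = -265/91 (M = -53*1/52 - 53*1/28 = -53/52 - 53/28 = -265/91 ≈ -2.9121)
y = -8/7 (y = (1/7)*(-8) = -8/7 ≈ -1.1429)
1/(T((-8 - 6)**2) + (y*h(-7, q) + M)) = 1/((-8 - 6)**2 + (-8/7*0 - 265/91)) = 1/((-14)**2 + (0 - 265/91)) = 1/(196 - 265/91) = 1/(17571/91) = 91/17571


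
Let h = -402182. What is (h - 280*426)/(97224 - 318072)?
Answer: 260731/110424 ≈ 2.3612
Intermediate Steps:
(h - 280*426)/(97224 - 318072) = (-402182 - 280*426)/(97224 - 318072) = (-402182 - 119280)/(-220848) = -521462*(-1/220848) = 260731/110424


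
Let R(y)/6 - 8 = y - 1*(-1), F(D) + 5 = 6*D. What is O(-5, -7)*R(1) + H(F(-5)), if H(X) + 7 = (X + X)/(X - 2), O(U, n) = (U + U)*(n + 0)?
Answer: 155211/37 ≈ 4194.9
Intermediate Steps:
F(D) = -5 + 6*D
O(U, n) = 2*U*n (O(U, n) = (2*U)*n = 2*U*n)
H(X) = -7 + 2*X/(-2 + X) (H(X) = -7 + (X + X)/(X - 2) = -7 + (2*X)/(-2 + X) = -7 + 2*X/(-2 + X))
R(y) = 54 + 6*y (R(y) = 48 + 6*(y - 1*(-1)) = 48 + 6*(y + 1) = 48 + 6*(1 + y) = 48 + (6 + 6*y) = 54 + 6*y)
O(-5, -7)*R(1) + H(F(-5)) = (2*(-5)*(-7))*(54 + 6*1) + (14 - 5*(-5 + 6*(-5)))/(-2 + (-5 + 6*(-5))) = 70*(54 + 6) + (14 - 5*(-5 - 30))/(-2 + (-5 - 30)) = 70*60 + (14 - 5*(-35))/(-2 - 35) = 4200 + (14 + 175)/(-37) = 4200 - 1/37*189 = 4200 - 189/37 = 155211/37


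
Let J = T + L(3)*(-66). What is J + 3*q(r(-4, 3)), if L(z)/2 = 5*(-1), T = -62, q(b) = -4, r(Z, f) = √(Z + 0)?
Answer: 586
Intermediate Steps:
r(Z, f) = √Z
L(z) = -10 (L(z) = 2*(5*(-1)) = 2*(-5) = -10)
J = 598 (J = -62 - 10*(-66) = -62 + 660 = 598)
J + 3*q(r(-4, 3)) = 598 + 3*(-4) = 598 - 12 = 586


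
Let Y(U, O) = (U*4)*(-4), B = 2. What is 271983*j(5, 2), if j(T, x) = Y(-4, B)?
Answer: 17406912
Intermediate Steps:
Y(U, O) = -16*U (Y(U, O) = (4*U)*(-4) = -16*U)
j(T, x) = 64 (j(T, x) = -16*(-4) = 64)
271983*j(5, 2) = 271983*64 = 17406912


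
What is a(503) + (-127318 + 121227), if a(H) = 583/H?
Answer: -3063190/503 ≈ -6089.8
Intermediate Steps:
a(503) + (-127318 + 121227) = 583/503 + (-127318 + 121227) = 583*(1/503) - 6091 = 583/503 - 6091 = -3063190/503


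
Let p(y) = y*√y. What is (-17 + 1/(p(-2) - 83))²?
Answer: 8*(-248929*I + 12002*√2)/(-6881*I + 332*√2) ≈ 289.41 - 0.013953*I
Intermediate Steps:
p(y) = y^(3/2)
(-17 + 1/(p(-2) - 83))² = (-17 + 1/((-2)^(3/2) - 83))² = (-17 + 1/(-2*I*√2 - 83))² = (-17 + 1/(-83 - 2*I*√2))²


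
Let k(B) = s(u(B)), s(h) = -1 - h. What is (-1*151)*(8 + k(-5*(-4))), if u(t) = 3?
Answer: -604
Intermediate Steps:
k(B) = -4 (k(B) = -1 - 1*3 = -1 - 3 = -4)
(-1*151)*(8 + k(-5*(-4))) = (-1*151)*(8 - 4) = -151*4 = -604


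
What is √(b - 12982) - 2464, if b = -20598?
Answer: -2464 + 2*I*√8395 ≈ -2464.0 + 183.25*I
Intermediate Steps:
√(b - 12982) - 2464 = √(-20598 - 12982) - 2464 = √(-33580) - 2464 = 2*I*√8395 - 2464 = -2464 + 2*I*√8395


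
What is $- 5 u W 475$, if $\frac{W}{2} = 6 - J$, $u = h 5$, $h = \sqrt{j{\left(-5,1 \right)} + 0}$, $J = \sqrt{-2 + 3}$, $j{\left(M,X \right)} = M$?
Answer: $- 118750 i \sqrt{5} \approx - 2.6553 \cdot 10^{5} i$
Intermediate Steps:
$J = 1$ ($J = \sqrt{1} = 1$)
$h = i \sqrt{5}$ ($h = \sqrt{-5 + 0} = \sqrt{-5} = i \sqrt{5} \approx 2.2361 i$)
$u = 5 i \sqrt{5}$ ($u = i \sqrt{5} \cdot 5 = 5 i \sqrt{5} \approx 11.18 i$)
$W = 10$ ($W = 2 \left(6 - 1\right) = 2 \cdot 5 = 10$)
$- 5 u W 475 = - 5 \cdot 5 i \sqrt{5} \cdot 10 \cdot 475 = - 25 i \sqrt{5} \cdot 10 \cdot 475 = - 250 i \sqrt{5} \cdot 475 = - 118750 i \sqrt{5}$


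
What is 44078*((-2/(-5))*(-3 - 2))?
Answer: -88156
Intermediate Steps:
44078*((-2/(-5))*(-3 - 2)) = 44078*(-2*(-⅕)*(-5)) = 44078*((⅖)*(-5)) = 44078*(-2) = -88156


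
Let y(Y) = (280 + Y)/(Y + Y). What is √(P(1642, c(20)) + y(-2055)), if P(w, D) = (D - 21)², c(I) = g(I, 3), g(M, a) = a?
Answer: √219213426/822 ≈ 18.012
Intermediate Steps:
c(I) = 3
y(Y) = (280 + Y)/(2*Y) (y(Y) = (280 + Y)/((2*Y)) = (280 + Y)*(1/(2*Y)) = (280 + Y)/(2*Y))
P(w, D) = (-21 + D)²
√(P(1642, c(20)) + y(-2055)) = √((-21 + 3)² + (½)*(280 - 2055)/(-2055)) = √((-18)² + (½)*(-1/2055)*(-1775)) = √(324 + 355/822) = √(266683/822) = √219213426/822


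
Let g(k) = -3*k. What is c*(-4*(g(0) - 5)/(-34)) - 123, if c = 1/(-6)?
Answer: -6268/51 ≈ -122.90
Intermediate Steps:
c = -⅙ ≈ -0.16667
c*(-4*(g(0) - 5)/(-34)) - 123 = -(-4*(-3*0 - 5))/(6*(-34)) - 123 = -(-4*(0 - 5))*(-1)/(6*34) - 123 = -(-4*(-5))*(-1)/(6*34) - 123 = -10*(-1)/(3*34) - 123 = -⅙*(-10/17) - 123 = 5/51 - 123 = -6268/51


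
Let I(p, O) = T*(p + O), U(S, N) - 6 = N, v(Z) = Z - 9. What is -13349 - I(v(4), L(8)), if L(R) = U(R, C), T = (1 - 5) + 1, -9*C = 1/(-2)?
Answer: -80075/6 ≈ -13346.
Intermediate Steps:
v(Z) = -9 + Z
C = 1/18 (C = -⅑/(-2) = -⅑*(-½) = 1/18 ≈ 0.055556)
T = -3 (T = -4 + 1 = -3)
U(S, N) = 6 + N
L(R) = 109/18 (L(R) = 6 + 1/18 = 109/18)
I(p, O) = -3*O - 3*p (I(p, O) = -3*(p + O) = -3*(O + p) = -3*O - 3*p)
-13349 - I(v(4), L(8)) = -13349 - (-3*109/18 - 3*(-9 + 4)) = -13349 - (-109/6 - 3*(-5)) = -13349 - (-109/6 + 15) = -13349 - 1*(-19/6) = -13349 + 19/6 = -80075/6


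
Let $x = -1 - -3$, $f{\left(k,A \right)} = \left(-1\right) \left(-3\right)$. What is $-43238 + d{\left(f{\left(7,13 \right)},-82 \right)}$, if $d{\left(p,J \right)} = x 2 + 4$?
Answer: $-43230$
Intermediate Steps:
$f{\left(k,A \right)} = 3$
$x = 2$ ($x = -1 + 3 = 2$)
$d{\left(p,J \right)} = 8$ ($d{\left(p,J \right)} = 2 \cdot 2 + 4 = 4 + 4 = 8$)
$-43238 + d{\left(f{\left(7,13 \right)},-82 \right)} = -43238 + 8 = -43230$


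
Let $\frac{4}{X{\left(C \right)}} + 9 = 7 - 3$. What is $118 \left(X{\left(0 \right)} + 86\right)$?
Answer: $\frac{50268}{5} \approx 10054.0$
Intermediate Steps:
$X{\left(C \right)} = - \frac{4}{5}$ ($X{\left(C \right)} = \frac{4}{-9 + \left(7 - 3\right)} = \frac{4}{-9 + 4} = \frac{4}{-5} = 4 \left(- \frac{1}{5}\right) = - \frac{4}{5}$)
$118 \left(X{\left(0 \right)} + 86\right) = 118 \left(- \frac{4}{5} + 86\right) = 118 \cdot \frac{426}{5} = \frac{50268}{5}$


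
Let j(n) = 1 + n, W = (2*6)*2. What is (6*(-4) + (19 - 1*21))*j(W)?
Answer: -650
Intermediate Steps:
W = 24 (W = 12*2 = 24)
(6*(-4) + (19 - 1*21))*j(W) = (6*(-4) + (19 - 1*21))*(1 + 24) = (-24 + (19 - 21))*25 = (-24 - 2)*25 = -26*25 = -650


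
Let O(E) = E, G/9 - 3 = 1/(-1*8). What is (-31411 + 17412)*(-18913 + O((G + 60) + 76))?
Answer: 2099975991/8 ≈ 2.6250e+8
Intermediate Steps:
G = 207/8 (G = 27 + 9/((-1*8)) = 27 + 9/(-8) = 27 + 9*(-1/8) = 27 - 9/8 = 207/8 ≈ 25.875)
(-31411 + 17412)*(-18913 + O((G + 60) + 76)) = (-31411 + 17412)*(-18913 + ((207/8 + 60) + 76)) = -13999*(-18913 + (687/8 + 76)) = -13999*(-18913 + 1295/8) = -13999*(-150009/8) = 2099975991/8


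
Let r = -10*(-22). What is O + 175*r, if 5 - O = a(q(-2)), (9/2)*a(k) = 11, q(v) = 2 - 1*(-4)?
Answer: 346523/9 ≈ 38503.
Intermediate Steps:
q(v) = 6 (q(v) = 2 + 4 = 6)
a(k) = 22/9 (a(k) = (2/9)*11 = 22/9)
O = 23/9 (O = 5 - 1*22/9 = 5 - 22/9 = 23/9 ≈ 2.5556)
r = 220
O + 175*r = 23/9 + 175*220 = 23/9 + 38500 = 346523/9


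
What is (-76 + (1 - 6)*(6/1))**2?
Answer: 11236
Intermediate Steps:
(-76 + (1 - 6)*(6/1))**2 = (-76 - 30)**2 = (-106)**2 = 11236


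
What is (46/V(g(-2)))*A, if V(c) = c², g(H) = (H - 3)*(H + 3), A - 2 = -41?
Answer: -1794/25 ≈ -71.760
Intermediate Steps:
A = -39 (A = 2 - 41 = -39)
g(H) = (-3 + H)*(3 + H)
(46/V(g(-2)))*A = (46/(-9 + (-2)²)²)*(-39) = (46/(-9 + 4)²)*(-39) = (46/(-5)²)*(-39) = (46/25)*(-39) = -1794/25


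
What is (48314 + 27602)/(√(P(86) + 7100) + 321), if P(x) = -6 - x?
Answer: 8123012/32011 - 303664*√438/96033 ≈ 187.58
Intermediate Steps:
(48314 + 27602)/(√(P(86) + 7100) + 321) = (48314 + 27602)/(√((-6 - 1*86) + 7100) + 321) = 75916/(√((-6 - 86) + 7100) + 321) = 75916/(√(-92 + 7100) + 321) = 75916/(√7008 + 321) = 75916/(4*√438 + 321) = 75916/(321 + 4*√438)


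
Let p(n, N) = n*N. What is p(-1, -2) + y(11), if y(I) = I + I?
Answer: 24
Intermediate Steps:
y(I) = 2*I
p(n, N) = N*n
p(-1, -2) + y(11) = -2*(-1) + 2*11 = 2 + 22 = 24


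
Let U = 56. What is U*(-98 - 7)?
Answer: -5880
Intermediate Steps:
U*(-98 - 7) = 56*(-98 - 7) = 56*(-105) = -5880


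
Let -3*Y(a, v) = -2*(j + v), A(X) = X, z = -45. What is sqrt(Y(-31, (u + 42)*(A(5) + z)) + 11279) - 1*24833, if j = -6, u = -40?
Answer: -24833 + sqrt(100995)/3 ≈ -24727.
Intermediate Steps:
Y(a, v) = -4 + 2*v/3 (Y(a, v) = -(-2)*(-6 + v)/3 = -(12 - 2*v)/3 = -4 + 2*v/3)
sqrt(Y(-31, (u + 42)*(A(5) + z)) + 11279) - 1*24833 = sqrt((-4 + 2*((-40 + 42)*(5 - 45))/3) + 11279) - 1*24833 = sqrt((-4 + 2*(2*(-40))/3) + 11279) - 24833 = sqrt((-4 + (2/3)*(-80)) + 11279) - 24833 = sqrt((-4 - 160/3) + 11279) - 24833 = sqrt(-172/3 + 11279) - 24833 = sqrt(33665/3) - 24833 = sqrt(100995)/3 - 24833 = -24833 + sqrt(100995)/3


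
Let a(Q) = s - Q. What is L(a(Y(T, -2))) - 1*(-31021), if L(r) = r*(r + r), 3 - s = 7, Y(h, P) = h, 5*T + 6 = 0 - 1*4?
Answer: 31029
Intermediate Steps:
T = -2 (T = -6/5 + (0 - 1*4)/5 = -6/5 + (0 - 4)/5 = -6/5 + (⅕)*(-4) = -6/5 - ⅘ = -2)
s = -4 (s = 3 - 1*7 = 3 - 7 = -4)
a(Q) = -4 - Q
L(r) = 2*r² (L(r) = r*(2*r) = 2*r²)
L(a(Y(T, -2))) - 1*(-31021) = 2*(-4 - 1*(-2))² - 1*(-31021) = 2*(-4 + 2)² + 31021 = 2*(-2)² + 31021 = 2*4 + 31021 = 8 + 31021 = 31029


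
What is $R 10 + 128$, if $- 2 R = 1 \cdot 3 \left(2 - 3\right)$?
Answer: $143$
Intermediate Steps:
$R = \frac{3}{2}$ ($R = - \frac{1 \cdot 3 \left(2 - 3\right)}{2} = - \frac{3 \left(-1\right)}{2} = \left(- \frac{1}{2}\right) \left(-3\right) = \frac{3}{2} \approx 1.5$)
$R 10 + 128 = \frac{3}{2} \cdot 10 + 128 = 15 + 128 = 143$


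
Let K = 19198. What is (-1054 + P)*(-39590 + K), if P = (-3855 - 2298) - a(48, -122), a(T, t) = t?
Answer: 144477320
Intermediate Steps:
P = -6031 (P = (-3855 - 2298) - 1*(-122) = -6153 + 122 = -6031)
(-1054 + P)*(-39590 + K) = (-1054 - 6031)*(-39590 + 19198) = -7085*(-20392) = 144477320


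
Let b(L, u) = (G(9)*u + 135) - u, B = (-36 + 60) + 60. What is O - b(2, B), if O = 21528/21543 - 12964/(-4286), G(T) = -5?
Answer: 5740423237/15388883 ≈ 373.02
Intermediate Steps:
B = 84 (B = 24 + 60 = 84)
O = 61925410/15388883 (O = 21528*(1/21543) - 12964*(-1/4286) = 7176/7181 + 6482/2143 = 61925410/15388883 ≈ 4.0240)
b(L, u) = 135 - 6*u (b(L, u) = (-5*u + 135) - u = (135 - 5*u) - u = 135 - 6*u)
O - b(2, B) = 61925410/15388883 - (135 - 6*84) = 61925410/15388883 - (135 - 504) = 61925410/15388883 - 1*(-369) = 61925410/15388883 + 369 = 5740423237/15388883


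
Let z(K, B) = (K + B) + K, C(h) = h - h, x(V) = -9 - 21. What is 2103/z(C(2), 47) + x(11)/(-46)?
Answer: 49074/1081 ≈ 45.397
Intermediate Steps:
x(V) = -30
C(h) = 0
z(K, B) = B + 2*K (z(K, B) = (B + K) + K = B + 2*K)
2103/z(C(2), 47) + x(11)/(-46) = 2103/(47 + 2*0) - 30/(-46) = 2103/(47 + 0) - 30*(-1/46) = 2103/47 + 15/23 = 49074/1081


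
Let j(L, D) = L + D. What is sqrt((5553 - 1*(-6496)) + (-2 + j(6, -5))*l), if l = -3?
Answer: 2*sqrt(3013) ≈ 109.78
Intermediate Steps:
j(L, D) = D + L
sqrt((5553 - 1*(-6496)) + (-2 + j(6, -5))*l) = sqrt((5553 - 1*(-6496)) + (-2 + (-5 + 6))*(-3)) = sqrt((5553 + 6496) + (-2 + 1)*(-3)) = sqrt(12049 - 1*(-3)) = sqrt(12049 + 3) = sqrt(12052) = 2*sqrt(3013)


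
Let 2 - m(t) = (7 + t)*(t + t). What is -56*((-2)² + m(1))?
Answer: 560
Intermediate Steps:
m(t) = 2 - 2*t*(7 + t) (m(t) = 2 - (7 + t)*(t + t) = 2 - (7 + t)*2*t = 2 - 2*t*(7 + t))
-56*((-2)² + m(1)) = -56*((-2)² + (2 - 14*1 - 2*1²)) = -56*(4 + (2 - 14 - 2*1)) = -56*(4 + (2 - 14 - 2)) = -56*(4 - 14) = -56*(-10) = 560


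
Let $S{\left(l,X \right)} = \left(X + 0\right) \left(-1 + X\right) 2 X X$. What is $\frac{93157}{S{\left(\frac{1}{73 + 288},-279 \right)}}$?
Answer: $\frac{93157}{12161877840} \approx 7.6597 \cdot 10^{-6}$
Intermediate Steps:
$S{\left(l,X \right)} = 2 X^{3} \left(-1 + X\right)$ ($S{\left(l,X \right)} = X \left(-1 + X\right) 2 X^{2} = 2 X \left(-1 + X\right) X^{2} = 2 X^{3} \left(-1 + X\right)$)
$\frac{93157}{S{\left(\frac{1}{73 + 288},-279 \right)}} = \frac{93157}{2 \left(-279\right)^{3} \left(-1 - 279\right)} = \frac{93157}{2 \left(-21717639\right) \left(-280\right)} = \frac{93157}{12161877840}$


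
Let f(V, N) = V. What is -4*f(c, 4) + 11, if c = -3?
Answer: 23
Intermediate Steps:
-4*f(c, 4) + 11 = -4*(-3) + 11 = 12 + 11 = 23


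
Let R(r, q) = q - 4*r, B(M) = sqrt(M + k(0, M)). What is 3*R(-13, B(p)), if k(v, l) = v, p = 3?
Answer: 156 + 3*sqrt(3) ≈ 161.20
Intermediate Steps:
B(M) = sqrt(M) (B(M) = sqrt(M + 0) = sqrt(M))
3*R(-13, B(p)) = 3*(sqrt(3) - 4*(-13)) = 3*(sqrt(3) + 52) = 3*(52 + sqrt(3)) = 156 + 3*sqrt(3)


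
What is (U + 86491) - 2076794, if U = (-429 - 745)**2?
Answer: -612027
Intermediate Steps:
U = 1378276 (U = (-1174)**2 = 1378276)
(U + 86491) - 2076794 = (1378276 + 86491) - 2076794 = 1464767 - 2076794 = -612027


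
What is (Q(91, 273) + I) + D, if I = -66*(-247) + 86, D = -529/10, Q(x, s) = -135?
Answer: 162001/10 ≈ 16200.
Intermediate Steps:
D = -529/10 (D = (⅒)*(-529) = -529/10 ≈ -52.900)
I = 16388 (I = 16302 + 86 = 16388)
(Q(91, 273) + I) + D = (-135 + 16388) - 529/10 = 16253 - 529/10 = 162001/10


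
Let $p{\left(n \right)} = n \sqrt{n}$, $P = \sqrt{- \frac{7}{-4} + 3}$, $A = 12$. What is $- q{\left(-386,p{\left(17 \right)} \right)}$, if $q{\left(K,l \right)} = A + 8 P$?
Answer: $-12 - 4 \sqrt{19} \approx -29.436$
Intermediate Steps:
$P = \frac{\sqrt{19}}{2}$ ($P = \sqrt{\left(-7\right) \left(- \frac{1}{4}\right) + 3} = \sqrt{\frac{7}{4} + 3} = \sqrt{\frac{19}{4}} = \frac{\sqrt{19}}{2} \approx 2.1795$)
$p{\left(n \right)} = n^{\frac{3}{2}}$
$q{\left(K,l \right)} = 12 + 4 \sqrt{19}$ ($q{\left(K,l \right)} = 12 + 8 \frac{\sqrt{19}}{2} = 12 + 4 \sqrt{19}$)
$- q{\left(-386,p{\left(17 \right)} \right)} = - (12 + 4 \sqrt{19}) = -12 - 4 \sqrt{19}$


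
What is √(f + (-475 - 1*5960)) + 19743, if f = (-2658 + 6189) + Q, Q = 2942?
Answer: 19743 + √38 ≈ 19749.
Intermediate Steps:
f = 6473 (f = (-2658 + 6189) + 2942 = 3531 + 2942 = 6473)
√(f + (-475 - 1*5960)) + 19743 = √(6473 + (-475 - 1*5960)) + 19743 = √(6473 + (-475 - 5960)) + 19743 = √(6473 - 6435) + 19743 = √38 + 19743 = 19743 + √38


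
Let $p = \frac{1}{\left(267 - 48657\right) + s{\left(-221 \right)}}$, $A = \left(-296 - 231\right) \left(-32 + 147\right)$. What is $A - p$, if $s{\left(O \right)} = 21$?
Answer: $- \frac{2931403244}{48369} \approx -60605.0$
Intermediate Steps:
$A = -60605$ ($A = \left(-527\right) 115 = -60605$)
$p = - \frac{1}{48369}$ ($p = \frac{1}{\left(267 - 48657\right) + 21} = \frac{1}{-48390 + 21} = \frac{1}{-48369} = - \frac{1}{48369} \approx -2.0674 \cdot 10^{-5}$)
$A - p = -60605 - - \frac{1}{48369} = -60605 + \frac{1}{48369} = - \frac{2931403244}{48369}$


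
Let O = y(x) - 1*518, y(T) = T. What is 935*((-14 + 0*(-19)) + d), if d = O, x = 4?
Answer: -493680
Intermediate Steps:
O = -514 (O = 4 - 1*518 = 4 - 518 = -514)
d = -514
935*((-14 + 0*(-19)) + d) = 935*((-14 + 0*(-19)) - 514) = 935*((-14 + 0) - 514) = 935*(-14 - 514) = 935*(-528) = -493680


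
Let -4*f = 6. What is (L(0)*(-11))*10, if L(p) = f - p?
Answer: 165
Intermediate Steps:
f = -3/2 (f = -¼*6 = -3/2 ≈ -1.5000)
L(p) = -3/2 - p
(L(0)*(-11))*10 = ((-3/2 - 1*0)*(-11))*10 = ((-3/2 + 0)*(-11))*10 = -3/2*(-11)*10 = (33/2)*10 = 165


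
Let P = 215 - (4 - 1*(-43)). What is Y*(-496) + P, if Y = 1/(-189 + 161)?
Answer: 1300/7 ≈ 185.71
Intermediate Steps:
Y = -1/28 (Y = 1/(-28) = -1/28 ≈ -0.035714)
P = 168 (P = 215 - (4 + 43) = 215 - 1*47 = 215 - 47 = 168)
Y*(-496) + P = -1/28*(-496) + 168 = 124/7 + 168 = 1300/7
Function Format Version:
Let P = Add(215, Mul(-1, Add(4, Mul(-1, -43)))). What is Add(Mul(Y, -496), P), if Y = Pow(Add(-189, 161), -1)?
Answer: Rational(1300, 7) ≈ 185.71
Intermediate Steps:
Y = Rational(-1, 28) (Y = Pow(-28, -1) = Rational(-1, 28) ≈ -0.035714)
P = 168 (P = Add(215, Mul(-1, Add(4, 43))) = Add(215, Mul(-1, 47)) = Add(215, -47) = 168)
Add(Mul(Y, -496), P) = Add(Mul(Rational(-1, 28), -496), 168) = Add(Rational(124, 7), 168) = Rational(1300, 7)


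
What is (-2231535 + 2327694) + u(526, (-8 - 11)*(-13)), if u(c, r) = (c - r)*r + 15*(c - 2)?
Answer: 172932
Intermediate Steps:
u(c, r) = -30 + 15*c + r*(c - r) (u(c, r) = r*(c - r) + 15*(-2 + c) = r*(c - r) + (-30 + 15*c) = -30 + 15*c + r*(c - r))
(-2231535 + 2327694) + u(526, (-8 - 11)*(-13)) = (-2231535 + 2327694) + (-30 - ((-8 - 11)*(-13))² + 15*526 + 526*((-8 - 11)*(-13))) = 96159 + (-30 - (-19*(-13))² + 7890 + 526*(-19*(-13))) = 96159 + (-30 - 1*247² + 7890 + 526*247) = 96159 + (-30 - 1*61009 + 7890 + 129922) = 96159 + (-30 - 61009 + 7890 + 129922) = 96159 + 76773 = 172932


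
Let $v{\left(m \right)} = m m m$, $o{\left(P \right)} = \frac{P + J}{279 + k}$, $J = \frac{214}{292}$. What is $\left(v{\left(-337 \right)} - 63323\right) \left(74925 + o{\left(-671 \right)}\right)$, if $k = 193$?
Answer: $- \frac{838704608021781}{292} \approx -2.8723 \cdot 10^{12}$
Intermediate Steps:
$J = \frac{107}{146}$ ($J = 214 \cdot \frac{1}{292} = \frac{107}{146} \approx 0.73288$)
$o{\left(P \right)} = \frac{107}{68912} + \frac{P}{472}$ ($o{\left(P \right)} = \frac{P + \frac{107}{146}}{279 + 193} = \frac{\frac{107}{146} + P}{472} = \left(\frac{107}{146} + P\right) \frac{1}{472} = \frac{107}{68912} + \frac{P}{472}$)
$v{\left(m \right)} = m^{3}$ ($v{\left(m \right)} = m^{2} m = m^{3}$)
$\left(v{\left(-337 \right)} - 63323\right) \left(74925 + o{\left(-671 \right)}\right) = \left(\left(-337\right)^{3} - 63323\right) \left(74925 + \left(\frac{107}{68912} + \frac{1}{472} \left(-671\right)\right)\right) = \left(-38272753 - 63323\right) \left(74925 + \left(\frac{107}{68912} - \frac{671}{472}\right)\right) = - 38336076 \left(74925 - \frac{97859}{68912}\right) = \left(-38336076\right) \frac{5163133741}{68912} = - \frac{838704608021781}{292}$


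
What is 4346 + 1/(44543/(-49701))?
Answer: 193534177/44543 ≈ 4344.9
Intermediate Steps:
4346 + 1/(44543/(-49701)) = 4346 + 1/(44543*(-1/49701)) = 4346 + 1/(-44543/49701) = 4346 - 49701/44543 = 193534177/44543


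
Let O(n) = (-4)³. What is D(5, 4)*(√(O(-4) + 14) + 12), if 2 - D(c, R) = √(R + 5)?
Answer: -12 - 5*I*√2 ≈ -12.0 - 7.0711*I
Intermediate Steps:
O(n) = -64
D(c, R) = 2 - √(5 + R) (D(c, R) = 2 - √(R + 5) = 2 - √(5 + R))
D(5, 4)*(√(O(-4) + 14) + 12) = (2 - √(5 + 4))*(√(-64 + 14) + 12) = (2 - √9)*(√(-50) + 12) = (2 - 1*3)*(5*I*√2 + 12) = (2 - 3)*(12 + 5*I*√2) = -(12 + 5*I*√2) = -12 - 5*I*√2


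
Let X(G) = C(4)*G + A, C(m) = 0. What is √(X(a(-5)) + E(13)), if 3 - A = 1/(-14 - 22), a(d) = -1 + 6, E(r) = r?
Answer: √577/6 ≈ 4.0035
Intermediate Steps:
a(d) = 5
A = 109/36 (A = 3 - 1/(-14 - 22) = 3 - 1/(-36) = 3 - 1*(-1/36) = 3 + 1/36 = 109/36 ≈ 3.0278)
X(G) = 109/36 (X(G) = 0*G + 109/36 = 0 + 109/36 = 109/36)
√(X(a(-5)) + E(13)) = √(109/36 + 13) = √(577/36) = √577/6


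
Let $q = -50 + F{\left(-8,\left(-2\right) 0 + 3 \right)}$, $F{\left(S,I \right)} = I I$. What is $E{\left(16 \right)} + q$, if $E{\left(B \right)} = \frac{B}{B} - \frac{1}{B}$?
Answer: $- \frac{641}{16} \approx -40.063$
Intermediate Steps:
$E{\left(B \right)} = 1 - \frac{1}{B}$
$F{\left(S,I \right)} = I^{2}$
$q = -41$ ($q = -50 + \left(\left(-2\right) 0 + 3\right)^{2} = -50 + \left(0 + 3\right)^{2} = -50 + 3^{2} = -50 + 9 = -41$)
$E{\left(16 \right)} + q = \frac{-1 + 16}{16} - 41 = \frac{1}{16} \cdot 15 - 41 = \frac{15}{16} - 41 = - \frac{641}{16}$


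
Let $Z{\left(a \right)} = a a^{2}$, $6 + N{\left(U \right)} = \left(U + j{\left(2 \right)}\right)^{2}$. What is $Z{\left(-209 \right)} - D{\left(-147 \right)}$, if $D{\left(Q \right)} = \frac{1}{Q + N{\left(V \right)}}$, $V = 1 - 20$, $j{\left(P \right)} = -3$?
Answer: $- \frac{3021807900}{331} \approx -9.1293 \cdot 10^{6}$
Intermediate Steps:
$V = -19$ ($V = 1 - 20 = -19$)
$N{\left(U \right)} = -6 + \left(-3 + U\right)^{2}$ ($N{\left(U \right)} = -6 + \left(U - 3\right)^{2} = -6 + \left(-3 + U\right)^{2}$)
$Z{\left(a \right)} = a^{3}$
$D{\left(Q \right)} = \frac{1}{478 + Q}$ ($D{\left(Q \right)} = \frac{1}{Q - \left(6 - \left(-3 - 19\right)^{2}\right)} = \frac{1}{Q - \left(6 - \left(-22\right)^{2}\right)} = \frac{1}{Q + \left(-6 + 484\right)} = \frac{1}{Q + 478} = \frac{1}{478 + Q}$)
$Z{\left(-209 \right)} - D{\left(-147 \right)} = \left(-209\right)^{3} - \frac{1}{478 - 147} = -9129329 - \frac{1}{331} = - \frac{3021807900}{331}$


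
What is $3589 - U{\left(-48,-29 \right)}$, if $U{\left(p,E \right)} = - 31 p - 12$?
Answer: $2113$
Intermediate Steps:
$U{\left(p,E \right)} = -12 - 31 p$
$3589 - U{\left(-48,-29 \right)} = 3589 - \left(-12 - -1488\right) = 3589 - \left(-12 + 1488\right) = 3589 - 1476 = 2113$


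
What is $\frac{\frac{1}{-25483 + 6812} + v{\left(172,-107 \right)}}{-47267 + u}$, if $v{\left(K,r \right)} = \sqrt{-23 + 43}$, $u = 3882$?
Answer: $\frac{1}{810041335} - \frac{2 \sqrt{5}}{43385} \approx -0.00010308$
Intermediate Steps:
$v{\left(K,r \right)} = 2 \sqrt{5}$ ($v{\left(K,r \right)} = \sqrt{20} = 2 \sqrt{5}$)
$\frac{\frac{1}{-25483 + 6812} + v{\left(172,-107 \right)}}{-47267 + u} = \frac{\frac{1}{-25483 + 6812} + 2 \sqrt{5}}{-47267 + 3882} = \frac{\frac{1}{-18671} + 2 \sqrt{5}}{-43385} = \left(- \frac{1}{18671} + 2 \sqrt{5}\right) \left(- \frac{1}{43385}\right) = \frac{1}{810041335} - \frac{2 \sqrt{5}}{43385}$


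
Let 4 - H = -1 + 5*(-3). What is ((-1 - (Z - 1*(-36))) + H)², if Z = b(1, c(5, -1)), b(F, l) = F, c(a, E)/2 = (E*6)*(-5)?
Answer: 324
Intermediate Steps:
c(a, E) = -60*E (c(a, E) = 2*((E*6)*(-5)) = 2*((6*E)*(-5)) = 2*(-30*E) = -60*E)
Z = 1
H = 20 (H = 4 - (-1 + 5*(-3)) = 4 - (-1 - 15) = 4 - 1*(-16) = 4 + 16 = 20)
((-1 - (Z - 1*(-36))) + H)² = ((-1 - (1 - 1*(-36))) + 20)² = ((-1 - (1 + 36)) + 20)² = ((-1 - 1*37) + 20)² = ((-1 - 37) + 20)² = (-38 + 20)² = (-18)² = 324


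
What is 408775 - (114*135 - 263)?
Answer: 393648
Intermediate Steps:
408775 - (114*135 - 263) = 408775 - (15390 - 263) = 408775 - 1*15127 = 408775 - 15127 = 393648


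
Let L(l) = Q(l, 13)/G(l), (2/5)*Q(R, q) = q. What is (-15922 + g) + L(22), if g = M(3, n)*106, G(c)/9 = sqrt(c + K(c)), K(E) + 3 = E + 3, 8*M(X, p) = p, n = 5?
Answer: -63423/4 + 65*sqrt(11)/396 ≈ -15855.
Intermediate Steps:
M(X, p) = p/8
K(E) = E (K(E) = -3 + (E + 3) = -3 + (3 + E) = E)
G(c) = 9*sqrt(2)*sqrt(c) (G(c) = 9*sqrt(c + c) = 9*sqrt(2*c) = 9*(sqrt(2)*sqrt(c)) = 9*sqrt(2)*sqrt(c))
Q(R, q) = 5*q/2
L(l) = 65*sqrt(2)/(36*sqrt(l)) (L(l) = ((5/2)*13)/((9*sqrt(2)*sqrt(l))) = 65*(sqrt(2)/(18*sqrt(l)))/2 = 65*sqrt(2)/(36*sqrt(l)))
g = 265/4 (g = ((1/8)*5)*106 = (5/8)*106 = 265/4 ≈ 66.250)
(-15922 + g) + L(22) = (-15922 + 265/4) + 65*sqrt(2)/(36*sqrt(22)) = -63423/4 + 65*sqrt(2)*(sqrt(22)/22)/36 = -63423/4 + 65*sqrt(11)/396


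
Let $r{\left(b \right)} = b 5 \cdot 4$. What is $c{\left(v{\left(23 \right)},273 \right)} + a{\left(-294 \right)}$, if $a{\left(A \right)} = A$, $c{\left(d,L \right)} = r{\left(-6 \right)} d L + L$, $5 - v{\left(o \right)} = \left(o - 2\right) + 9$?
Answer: $818979$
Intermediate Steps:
$r{\left(b \right)} = 20 b$ ($r{\left(b \right)} = 5 b 4 = 20 b$)
$v{\left(o \right)} = -2 - o$ ($v{\left(o \right)} = 5 - \left(\left(o - 2\right) + 9\right) = 5 - \left(\left(-2 + o\right) + 9\right) = 5 - \left(7 + o\right) = -2 - o$)
$c{\left(d,L \right)} = L - 120 L d$ ($c{\left(d,L \right)} = 20 \left(-6\right) d L + L = - 120 d L + L = - 120 L d + L = L - 120 L d$)
$c{\left(v{\left(23 \right)},273 \right)} + a{\left(-294 \right)} = 273 \left(1 - 120 \left(-2 - 23\right)\right) - 294 = 273 \left(1 - -3000\right) - 294 = 273 \left(1 + 3000\right) - 294 = 273 \cdot 3001 - 294 = 819273 - 294 = 818979$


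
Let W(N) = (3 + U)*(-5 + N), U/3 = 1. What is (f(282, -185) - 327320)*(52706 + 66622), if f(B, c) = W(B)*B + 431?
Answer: 16920113760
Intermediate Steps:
U = 3 (U = 3*1 = 3)
W(N) = -30 + 6*N (W(N) = (3 + 3)*(-5 + N) = 6*(-5 + N) = -30 + 6*N)
f(B, c) = 431 + B*(-30 + 6*B) (f(B, c) = (-30 + 6*B)*B + 431 = B*(-30 + 6*B) + 431 = 431 + B*(-30 + 6*B))
(f(282, -185) - 327320)*(52706 + 66622) = ((431 + 6*282*(-5 + 282)) - 327320)*(52706 + 66622) = ((431 + 6*282*277) - 327320)*119328 = ((431 + 468684) - 327320)*119328 = (469115 - 327320)*119328 = 141795*119328 = 16920113760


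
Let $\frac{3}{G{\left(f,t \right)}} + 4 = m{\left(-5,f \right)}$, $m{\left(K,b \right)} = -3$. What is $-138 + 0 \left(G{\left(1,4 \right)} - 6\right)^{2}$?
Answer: $-138$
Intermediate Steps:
$G{\left(f,t \right)} = - \frac{3}{7}$ ($G{\left(f,t \right)} = \frac{3}{-4 - 3} = \frac{3}{-7} = 3 \left(- \frac{1}{7}\right) = - \frac{3}{7}$)
$-138 + 0 \left(G{\left(1,4 \right)} - 6\right)^{2} = -138 + 0 \left(- \frac{3}{7} - 6\right)^{2} = -138 + 0 \left(- \frac{45}{7}\right)^{2} = -138 + 0 \cdot \frac{2025}{49} = -138 + 0 = -138$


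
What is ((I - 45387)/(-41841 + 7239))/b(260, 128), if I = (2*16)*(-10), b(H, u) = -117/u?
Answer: -2925248/2024217 ≈ -1.4451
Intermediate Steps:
I = -320 (I = 32*(-10) = -320)
((I - 45387)/(-41841 + 7239))/b(260, 128) = ((-320 - 45387)/(-41841 + 7239))/((-117/128)) = (-45707/(-34602))/((-117*1/128)) = (-45707*(-1/34602))/(-117/128) = (45707/34602)*(-128/117) = -2925248/2024217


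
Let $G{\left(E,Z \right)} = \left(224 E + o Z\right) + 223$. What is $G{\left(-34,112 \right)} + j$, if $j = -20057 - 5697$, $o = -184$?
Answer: $-53755$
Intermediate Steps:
$G{\left(E,Z \right)} = 223 - 184 Z + 224 E$ ($G{\left(E,Z \right)} = \left(224 E - 184 Z\right) + 223 = \left(- 184 Z + 224 E\right) + 223 = 223 - 184 Z + 224 E$)
$j = -25754$
$G{\left(-34,112 \right)} + j = \left(223 - 20608 + 224 \left(-34\right)\right) - 25754 = \left(223 - 20608 - 7616\right) - 25754 = -28001 - 25754 = -53755$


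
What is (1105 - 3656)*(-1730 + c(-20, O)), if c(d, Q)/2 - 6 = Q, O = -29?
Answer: 4530576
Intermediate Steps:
c(d, Q) = 12 + 2*Q
(1105 - 3656)*(-1730 + c(-20, O)) = (1105 - 3656)*(-1730 + (12 + 2*(-29))) = -2551*(-1730 + (12 - 58)) = -2551*(-1730 - 46) = -2551*(-1776) = 4530576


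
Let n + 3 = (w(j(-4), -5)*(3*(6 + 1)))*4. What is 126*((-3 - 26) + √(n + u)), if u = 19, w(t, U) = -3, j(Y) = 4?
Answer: -3654 + 252*I*√59 ≈ -3654.0 + 1935.6*I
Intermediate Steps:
n = -255 (n = -3 - 9*(6 + 1)*4 = -3 - 9*7*4 = -3 - 3*21*4 = -3 - 63*4 = -3 - 252 = -255)
126*((-3 - 26) + √(n + u)) = 126*((-3 - 26) + √(-255 + 19)) = 126*(-29 + √(-236)) = 126*(-29 + 2*I*√59) = -3654 + 252*I*√59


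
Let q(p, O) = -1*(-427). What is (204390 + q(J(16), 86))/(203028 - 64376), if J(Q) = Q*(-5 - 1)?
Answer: 204817/138652 ≈ 1.4772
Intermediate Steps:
J(Q) = -6*Q (J(Q) = Q*(-6) = -6*Q)
q(p, O) = 427
(204390 + q(J(16), 86))/(203028 - 64376) = (204390 + 427)/(203028 - 64376) = 204817/138652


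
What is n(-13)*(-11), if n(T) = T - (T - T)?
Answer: 143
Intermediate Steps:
n(T) = T (n(T) = T - 1*0 = T + 0 = T)
n(-13)*(-11) = -13*(-11) = 143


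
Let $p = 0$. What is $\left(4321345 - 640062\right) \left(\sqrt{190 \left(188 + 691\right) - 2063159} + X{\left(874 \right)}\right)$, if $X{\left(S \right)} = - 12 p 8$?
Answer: $3681283 i \sqrt{1896149} \approx 5.0692 \cdot 10^{9} i$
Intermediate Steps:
$X{\left(S \right)} = 0$ ($X{\left(S \right)} = \left(-12\right) 0 \cdot 8 = 0 \cdot 8 = 0$)
$\left(4321345 - 640062\right) \left(\sqrt{190 \left(188 + 691\right) - 2063159} + X{\left(874 \right)}\right) = \left(4321345 - 640062\right) \left(\sqrt{190 \left(188 + 691\right) - 2063159} + 0\right) = 3681283 \left(\sqrt{190 \cdot 879 - 2063159} + 0\right) = 3681283 \left(\sqrt{167010 - 2063159} + 0\right) = 3681283 \left(\sqrt{-1896149} + 0\right) = 3681283 \left(i \sqrt{1896149} + 0\right) = 3681283 i \sqrt{1896149}$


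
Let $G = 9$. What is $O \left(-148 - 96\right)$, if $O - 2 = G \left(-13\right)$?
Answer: $28060$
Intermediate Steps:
$O = -115$ ($O = 2 + 9 \left(-13\right) = 2 - 117 = -115$)
$O \left(-148 - 96\right) = - 115 \left(-148 - 96\right) = \left(-115\right) \left(-244\right) = 28060$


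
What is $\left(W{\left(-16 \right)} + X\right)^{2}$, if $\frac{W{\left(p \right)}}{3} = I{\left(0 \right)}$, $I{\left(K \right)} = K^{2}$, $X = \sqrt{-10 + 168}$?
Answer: $158$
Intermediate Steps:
$X = \sqrt{158} \approx 12.57$
$W{\left(p \right)} = 0$ ($W{\left(p \right)} = 3 \cdot 0^{2} = 3 \cdot 0 = 0$)
$\left(W{\left(-16 \right)} + X\right)^{2} = \left(0 + \sqrt{158}\right)^{2} = \left(\sqrt{158}\right)^{2} = 158$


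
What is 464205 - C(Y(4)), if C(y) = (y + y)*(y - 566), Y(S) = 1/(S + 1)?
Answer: 11610783/25 ≈ 4.6443e+5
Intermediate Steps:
Y(S) = 1/(1 + S)
C(y) = 2*y*(-566 + y) (C(y) = (2*y)*(-566 + y) = 2*y*(-566 + y))
464205 - C(Y(4)) = 464205 - 2*(-566 + 1/(1 + 4))/(1 + 4) = 464205 - 2*(-566 + 1/5)/5 = 464205 - 2*(-566 + ⅕)/5 = 464205 - 2*(-2829)/(5*5) = 464205 - 1*(-5658/25) = 464205 + 5658/25 = 11610783/25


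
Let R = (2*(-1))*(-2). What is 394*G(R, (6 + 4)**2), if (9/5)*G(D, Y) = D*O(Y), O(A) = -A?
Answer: -788000/9 ≈ -87556.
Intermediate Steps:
R = 4 (R = -2*(-2) = 4)
G(D, Y) = -5*D*Y/9 (G(D, Y) = 5*(D*(-Y))/9 = 5*(-D*Y)/9 = -5*D*Y/9)
394*G(R, (6 + 4)**2) = 394*(-5/9*4*(6 + 4)**2) = 394*(-5/9*4*10**2) = 394*(-5/9*4*100) = 394*(-2000/9) = -788000/9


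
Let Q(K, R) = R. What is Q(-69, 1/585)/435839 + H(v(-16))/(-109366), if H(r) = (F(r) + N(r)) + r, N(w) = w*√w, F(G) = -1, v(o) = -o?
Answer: -20142190019/27884591323290 ≈ -0.00072234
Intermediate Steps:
N(w) = w^(3/2)
H(r) = -1 + r + r^(3/2) (H(r) = (-1 + r^(3/2)) + r = -1 + r + r^(3/2))
Q(-69, 1/585)/435839 + H(v(-16))/(-109366) = 1/(585*435839) + (-1 - 1*(-16) + (-1*(-16))^(3/2))/(-109366) = (1/585)*(1/435839) + (-1 + 16 + 16^(3/2))*(-1/109366) = 1/254965815 + (-1 + 16 + 64)*(-1/109366) = 1/254965815 + 79*(-1/109366) = 1/254965815 - 79/109366 = -20142190019/27884591323290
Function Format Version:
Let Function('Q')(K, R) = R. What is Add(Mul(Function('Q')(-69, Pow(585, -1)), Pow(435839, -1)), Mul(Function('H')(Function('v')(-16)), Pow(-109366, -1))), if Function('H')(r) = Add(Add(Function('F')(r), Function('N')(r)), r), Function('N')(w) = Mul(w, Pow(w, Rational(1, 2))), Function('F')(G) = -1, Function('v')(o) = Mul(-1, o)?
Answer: Rational(-20142190019, 27884591323290) ≈ -0.00072234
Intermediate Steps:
Function('N')(w) = Pow(w, Rational(3, 2))
Function('H')(r) = Add(-1, r, Pow(r, Rational(3, 2))) (Function('H')(r) = Add(Add(-1, Pow(r, Rational(3, 2))), r) = Add(-1, r, Pow(r, Rational(3, 2))))
Add(Mul(Function('Q')(-69, Pow(585, -1)), Pow(435839, -1)), Mul(Function('H')(Function('v')(-16)), Pow(-109366, -1))) = Add(Mul(Pow(585, -1), Pow(435839, -1)), Mul(Add(-1, Mul(-1, -16), Pow(Mul(-1, -16), Rational(3, 2))), Pow(-109366, -1))) = Add(Mul(Rational(1, 585), Rational(1, 435839)), Mul(Add(-1, 16, Pow(16, Rational(3, 2))), Rational(-1, 109366))) = Add(Rational(1, 254965815), Mul(Add(-1, 16, 64), Rational(-1, 109366))) = Add(Rational(1, 254965815), Mul(79, Rational(-1, 109366))) = Add(Rational(1, 254965815), Rational(-79, 109366)) = Rational(-20142190019, 27884591323290)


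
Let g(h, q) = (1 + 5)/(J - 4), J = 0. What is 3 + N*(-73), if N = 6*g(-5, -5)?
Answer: 660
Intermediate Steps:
g(h, q) = -3/2 (g(h, q) = (1 + 5)/(0 - 4) = 6/(-4) = 6*(-1/4) = -3/2)
N = -9 (N = 6*(-3/2) = -9)
3 + N*(-73) = 3 - 9*(-73) = 3 + 657 = 660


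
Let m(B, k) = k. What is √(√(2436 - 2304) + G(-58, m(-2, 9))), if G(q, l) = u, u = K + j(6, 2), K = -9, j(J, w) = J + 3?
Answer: √2*33^(¼) ≈ 3.3896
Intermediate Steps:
j(J, w) = 3 + J
u = 0 (u = -9 + (3 + 6) = -9 + 9 = 0)
G(q, l) = 0
√(√(2436 - 2304) + G(-58, m(-2, 9))) = √(√(2436 - 2304) + 0) = √(√132 + 0) = √(2*√33 + 0) = √(2*√33) = √2*33^(¼)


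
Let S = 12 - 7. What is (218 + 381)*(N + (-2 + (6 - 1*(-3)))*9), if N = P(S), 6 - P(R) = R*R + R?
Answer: 23361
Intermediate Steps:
S = 5
P(R) = 6 - R - R² (P(R) = 6 - (R*R + R) = 6 - (R² + R) = 6 - (R + R²) = 6 + (-R - R²) = 6 - R - R²)
N = -24 (N = 6 - 1*5 - 1*5² = 6 - 5 - 1*25 = 6 - 5 - 25 = -24)
(218 + 381)*(N + (-2 + (6 - 1*(-3)))*9) = (218 + 381)*(-24 + (-2 + (6 - 1*(-3)))*9) = 599*(-24 + (-2 + (6 + 3))*9) = 599*(-24 + (-2 + 9)*9) = 599*(-24 + 7*9) = 599*(-24 + 63) = 599*39 = 23361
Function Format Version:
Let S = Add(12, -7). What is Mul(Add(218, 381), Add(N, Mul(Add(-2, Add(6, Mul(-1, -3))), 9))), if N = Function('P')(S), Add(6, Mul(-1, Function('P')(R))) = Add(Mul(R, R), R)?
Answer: 23361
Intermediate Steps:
S = 5
Function('P')(R) = Add(6, Mul(-1, R), Mul(-1, Pow(R, 2))) (Function('P')(R) = Add(6, Mul(-1, Add(Mul(R, R), R))) = Add(6, Mul(-1, Add(Pow(R, 2), R))) = Add(6, Mul(-1, Add(R, Pow(R, 2)))) = Add(6, Add(Mul(-1, R), Mul(-1, Pow(R, 2)))) = Add(6, Mul(-1, R), Mul(-1, Pow(R, 2))))
N = -24 (N = Add(6, Mul(-1, 5), Mul(-1, Pow(5, 2))) = Add(6, -5, Mul(-1, 25)) = Add(6, -5, -25) = -24)
Mul(Add(218, 381), Add(N, Mul(Add(-2, Add(6, Mul(-1, -3))), 9))) = Mul(Add(218, 381), Add(-24, Mul(Add(-2, Add(6, Mul(-1, -3))), 9))) = Mul(599, Add(-24, Mul(Add(-2, Add(6, 3)), 9))) = Mul(599, Add(-24, Mul(Add(-2, 9), 9))) = Mul(599, Add(-24, Mul(7, 9))) = Mul(599, Add(-24, 63)) = Mul(599, 39) = 23361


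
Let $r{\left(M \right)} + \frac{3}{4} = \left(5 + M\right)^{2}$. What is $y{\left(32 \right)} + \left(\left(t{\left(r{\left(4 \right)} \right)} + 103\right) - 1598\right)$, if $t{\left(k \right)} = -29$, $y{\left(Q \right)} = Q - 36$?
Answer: $-1528$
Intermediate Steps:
$r{\left(M \right)} = - \frac{3}{4} + \left(5 + M\right)^{2}$
$y{\left(Q \right)} = -36 + Q$ ($y{\left(Q \right)} = Q - 36 = -36 + Q$)
$y{\left(32 \right)} + \left(\left(t{\left(r{\left(4 \right)} \right)} + 103\right) - 1598\right) = \left(-36 + 32\right) + \left(\left(-29 + 103\right) - 1598\right) = -4 + \left(74 - 1598\right) = -4 - 1524 = -1528$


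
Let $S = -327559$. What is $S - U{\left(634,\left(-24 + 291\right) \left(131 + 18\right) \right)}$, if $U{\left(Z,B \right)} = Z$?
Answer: $-328193$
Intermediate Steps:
$S - U{\left(634,\left(-24 + 291\right) \left(131 + 18\right) \right)} = -327559 - 634 = -328193$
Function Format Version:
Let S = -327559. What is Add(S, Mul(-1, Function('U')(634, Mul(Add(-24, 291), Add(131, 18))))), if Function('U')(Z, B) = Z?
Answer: -328193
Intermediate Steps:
Add(S, Mul(-1, Function('U')(634, Mul(Add(-24, 291), Add(131, 18))))) = Add(-327559, Mul(-1, 634)) = Add(-327559, -634) = -328193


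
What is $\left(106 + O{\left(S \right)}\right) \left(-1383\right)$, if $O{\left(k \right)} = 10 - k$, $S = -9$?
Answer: $-172875$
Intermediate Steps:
$\left(106 + O{\left(S \right)}\right) \left(-1383\right) = \left(106 + \left(10 - -9\right)\right) \left(-1383\right) = \left(106 + \left(10 + 9\right)\right) \left(-1383\right) = \left(106 + 19\right) \left(-1383\right) = 125 \left(-1383\right) = -172875$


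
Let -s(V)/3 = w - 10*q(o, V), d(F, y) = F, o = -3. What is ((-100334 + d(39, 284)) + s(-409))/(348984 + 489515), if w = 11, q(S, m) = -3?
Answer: -100418/838499 ≈ -0.11976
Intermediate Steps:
s(V) = -123 (s(V) = -3*(11 - 10*(-3)) = -3*(11 + 30) = -3*41 = -123)
((-100334 + d(39, 284)) + s(-409))/(348984 + 489515) = ((-100334 + 39) - 123)/(348984 + 489515) = (-100295 - 123)/838499 = -100418*1/838499 = -100418/838499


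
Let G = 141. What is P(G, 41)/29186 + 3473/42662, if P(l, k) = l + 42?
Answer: 27292531/311283283 ≈ 0.087677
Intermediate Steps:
P(l, k) = 42 + l
P(G, 41)/29186 + 3473/42662 = (42 + 141)/29186 + 3473/42662 = 183*(1/29186) + 3473*(1/42662) = 183/29186 + 3473/42662 = 27292531/311283283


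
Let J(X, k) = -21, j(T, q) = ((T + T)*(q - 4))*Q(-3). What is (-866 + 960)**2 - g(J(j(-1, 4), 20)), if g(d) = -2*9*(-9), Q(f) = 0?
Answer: 8674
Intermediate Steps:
j(T, q) = 0 (j(T, q) = ((T + T)*(q - 4))*0 = ((2*T)*(-4 + q))*0 = (2*T*(-4 + q))*0 = 0)
g(d) = 162 (g(d) = -18*(-9) = 162)
(-866 + 960)**2 - g(J(j(-1, 4), 20)) = (-866 + 960)**2 - 1*162 = 94**2 - 162 = 8836 - 162 = 8674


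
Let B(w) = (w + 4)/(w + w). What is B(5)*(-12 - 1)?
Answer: -117/10 ≈ -11.700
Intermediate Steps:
B(w) = (4 + w)/(2*w) (B(w) = (4 + w)/((2*w)) = (4 + w)*(1/(2*w)) = (4 + w)/(2*w))
B(5)*(-12 - 1) = ((½)*(4 + 5)/5)*(-12 - 1) = ((½)*(⅕)*9)*(-13) = (9/10)*(-13) = -117/10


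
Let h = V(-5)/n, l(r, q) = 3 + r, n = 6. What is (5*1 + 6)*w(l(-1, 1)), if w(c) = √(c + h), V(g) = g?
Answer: 11*√42/6 ≈ 11.881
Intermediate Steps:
h = -⅚ (h = -5/6 = -5*⅙ = -⅚ ≈ -0.83333)
w(c) = √(-⅚ + c) (w(c) = √(c - ⅚) = √(-⅚ + c))
(5*1 + 6)*w(l(-1, 1)) = (5*1 + 6)*(√(-30 + 36*(3 - 1))/6) = (5 + 6)*(√(-30 + 36*2)/6) = 11*(√(-30 + 72)/6) = 11*(√42/6) = 11*√42/6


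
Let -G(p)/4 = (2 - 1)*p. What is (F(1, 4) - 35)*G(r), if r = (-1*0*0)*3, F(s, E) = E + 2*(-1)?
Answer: 0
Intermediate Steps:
F(s, E) = -2 + E (F(s, E) = E - 2 = -2 + E)
r = 0 (r = (0*0)*3 = 0*3 = 0)
G(p) = -4*p (G(p) = -4*(2 - 1)*p = -4*p)
(F(1, 4) - 35)*G(r) = ((-2 + 4) - 35)*(-4*0) = (2 - 35)*0 = -33*0 = 0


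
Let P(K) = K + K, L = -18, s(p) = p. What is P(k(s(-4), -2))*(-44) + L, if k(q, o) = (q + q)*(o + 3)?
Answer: 686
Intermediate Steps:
k(q, o) = 2*q*(3 + o) (k(q, o) = (2*q)*(3 + o) = 2*q*(3 + o))
P(K) = 2*K
P(k(s(-4), -2))*(-44) + L = (2*(2*(-4)*(3 - 2)))*(-44) - 18 = (2*(2*(-4)*1))*(-44) - 18 = (2*(-8))*(-44) - 18 = -16*(-44) - 18 = 704 - 18 = 686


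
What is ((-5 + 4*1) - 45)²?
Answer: 2116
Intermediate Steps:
((-5 + 4*1) - 45)² = ((-5 + 4) - 45)² = (-1 - 45)² = (-46)² = 2116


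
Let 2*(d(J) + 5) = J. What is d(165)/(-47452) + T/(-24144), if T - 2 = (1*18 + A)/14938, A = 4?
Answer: -111250409/64826454896 ≈ -0.0017161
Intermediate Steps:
d(J) = -5 + J/2
T = 1359/679 (T = 2 + (1*18 + 4)/14938 = 2 + (18 + 4)*(1/14938) = 2 + 22*(1/14938) = 2 + 1/679 = 1359/679 ≈ 2.0015)
d(165)/(-47452) + T/(-24144) = (-5 + (1/2)*165)/(-47452) + (1359/679)/(-24144) = (-5 + 165/2)*(-1/47452) + (1359/679)*(-1/24144) = (155/2)*(-1/47452) - 453/5464592 = -155/94904 - 453/5464592 = -111250409/64826454896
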